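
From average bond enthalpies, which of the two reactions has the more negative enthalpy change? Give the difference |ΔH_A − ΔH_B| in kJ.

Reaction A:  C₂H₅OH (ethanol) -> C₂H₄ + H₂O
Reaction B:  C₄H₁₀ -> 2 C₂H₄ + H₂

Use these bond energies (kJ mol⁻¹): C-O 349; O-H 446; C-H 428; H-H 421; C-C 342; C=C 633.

Reaction A, by 155 kJ

Reaction A:
  Bonds broken (reactants):
    C-C: 1 × 342 = 342
    C-H: 5 × 428 = 2140
    C-O: 1 × 349 = 349
    O-H: 1 × 446 = 446
    Σ(broken) = 3277 kJ
  Bonds formed (products):
    C-H: 4 × 428 = 1712
    C=C: 1 × 633 = 633
    O-H: 2 × 446 = 892
    Σ(formed) = 3237 kJ
  ΔH_A = 3277 − 3237 = +40 kJ
Reaction B:
  Bonds broken (reactants):
    C-C: 3 × 342 = 1026
    C-H: 10 × 428 = 4280
    Σ(broken) = 5306 kJ
  Bonds formed (products):
    C-H: 8 × 428 = 3424
    C=C: 2 × 633 = 1266
    H-H: 1 × 421 = 421
    Σ(formed) = 5111 kJ
  ΔH_B = 5306 − 5111 = +195 kJ
ΔH_A − ΔH_B = −155 kJ, so reaction A has the more negative ΔH; |ΔH_A − ΔH_B| = 155 kJ.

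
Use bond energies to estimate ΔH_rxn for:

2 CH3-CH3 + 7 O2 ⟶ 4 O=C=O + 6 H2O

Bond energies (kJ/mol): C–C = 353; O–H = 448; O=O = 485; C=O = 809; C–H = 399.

ΔH ≈ −2959 kJ

Bonds broken (reactants):
  C–C: 2 × 353 = 706
  C–H: 12 × 399 = 4788
  O=O: 7 × 485 = 3395
  Σ(broken) = 8889 kJ
Bonds formed (products):
  C=O: 8 × 809 = 6472
  O–H: 12 × 448 = 5376
  Σ(formed) = 11848 kJ
ΔH = Σ(broken) − Σ(formed) = 8889 − 11848 = −2959 kJ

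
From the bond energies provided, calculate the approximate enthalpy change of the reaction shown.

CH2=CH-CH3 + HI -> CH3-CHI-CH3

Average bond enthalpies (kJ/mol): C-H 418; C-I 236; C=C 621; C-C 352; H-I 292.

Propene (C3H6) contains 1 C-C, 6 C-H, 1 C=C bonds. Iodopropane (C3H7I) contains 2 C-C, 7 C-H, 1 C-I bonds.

Bonds broken (reactants):
  C-C: 1 × 352 = 352
  C-H: 6 × 418 = 2508
  C=C: 1 × 621 = 621
  H-I: 1 × 292 = 292
  Σ(broken) = 3773 kJ
Bonds formed (products):
  C-C: 2 × 352 = 704
  C-H: 7 × 418 = 2926
  C-I: 1 × 236 = 236
  Σ(formed) = 3866 kJ
ΔH = Σ(broken) − Σ(formed) = 3773 − 3866 = −93 kJ

ΔH ≈ −93 kJ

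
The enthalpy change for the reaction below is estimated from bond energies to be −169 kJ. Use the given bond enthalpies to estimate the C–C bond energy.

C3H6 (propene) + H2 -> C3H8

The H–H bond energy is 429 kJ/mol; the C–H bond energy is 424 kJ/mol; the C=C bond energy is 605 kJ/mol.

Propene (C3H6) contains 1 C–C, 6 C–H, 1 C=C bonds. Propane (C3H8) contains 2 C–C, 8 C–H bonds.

D(C–C) ≈ 355 kJ/mol

Let D be the C–C bond energy.
Σ(broken) = 1×D + 6×424 + 1×605 + 1×429 = 3578 + D
Σ(formed) = 2×D + 8×424 = 3392 + 2D
ΔH = Σ(broken) − Σ(formed) = (3578 + D) − (3392 + 2D) = +186 − D
Setting this equal to −169 kJ gives D = 355 kJ/mol.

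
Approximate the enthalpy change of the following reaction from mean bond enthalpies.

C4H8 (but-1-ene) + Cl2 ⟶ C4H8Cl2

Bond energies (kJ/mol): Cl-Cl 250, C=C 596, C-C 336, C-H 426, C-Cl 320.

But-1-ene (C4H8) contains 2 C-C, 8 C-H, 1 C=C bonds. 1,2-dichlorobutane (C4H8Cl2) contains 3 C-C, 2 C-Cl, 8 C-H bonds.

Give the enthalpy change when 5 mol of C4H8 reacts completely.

Bonds broken (reactants):
  C-C: 2 × 336 = 672
  C-H: 8 × 426 = 3408
  C=C: 1 × 596 = 596
  Cl-Cl: 1 × 250 = 250
  Σ(broken) = 4926 kJ
Bonds formed (products):
  C-C: 3 × 336 = 1008
  C-Cl: 2 × 320 = 640
  C-H: 8 × 426 = 3408
  Σ(formed) = 5056 kJ
ΔH = Σ(broken) − Σ(formed) = 4926 − 5056 = −130 kJ
For 5× the reaction as written: 5 × (−130) = −650 kJ

ΔH = −650 kJ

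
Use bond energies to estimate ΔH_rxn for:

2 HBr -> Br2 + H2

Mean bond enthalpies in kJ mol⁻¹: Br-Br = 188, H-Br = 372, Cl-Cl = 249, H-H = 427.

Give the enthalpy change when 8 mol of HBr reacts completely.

ΔH = +516 kJ

Bonds broken (reactants):
  H-Br: 2 × 372 = 744
  Σ(broken) = 744 kJ
Bonds formed (products):
  Br-Br: 1 × 188 = 188
  H-H: 1 × 427 = 427
  Σ(formed) = 615 kJ
ΔH = Σ(broken) − Σ(formed) = 744 − 615 = +129 kJ
For 4× the reaction as written: 4 × (+129) = +516 kJ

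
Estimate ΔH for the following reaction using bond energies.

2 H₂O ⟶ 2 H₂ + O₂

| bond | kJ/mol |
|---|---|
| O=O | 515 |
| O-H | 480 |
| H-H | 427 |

ΔH ≈ +551 kJ

Bonds broken (reactants):
  O-H: 4 × 480 = 1920
  Σ(broken) = 1920 kJ
Bonds formed (products):
  H-H: 2 × 427 = 854
  O=O: 1 × 515 = 515
  Σ(formed) = 1369 kJ
ΔH = Σ(broken) − Σ(formed) = 1920 − 1369 = +551 kJ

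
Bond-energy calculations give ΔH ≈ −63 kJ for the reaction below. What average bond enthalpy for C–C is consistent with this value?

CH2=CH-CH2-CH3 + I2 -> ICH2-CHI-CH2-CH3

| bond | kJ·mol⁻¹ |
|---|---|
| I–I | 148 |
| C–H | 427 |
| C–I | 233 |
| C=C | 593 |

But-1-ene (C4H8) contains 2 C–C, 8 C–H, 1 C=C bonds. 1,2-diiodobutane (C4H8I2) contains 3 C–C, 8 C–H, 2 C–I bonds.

D(C–C) ≈ 338 kJ/mol

Let D be the C–C bond energy.
Σ(broken) = 2×D + 8×427 + 1×593 + 1×148 = 4157 + 2D
Σ(formed) = 3×D + 8×427 + 2×233 = 3882 + 3D
ΔH = Σ(broken) − Σ(formed) = (4157 + 2D) − (3882 + 3D) = +275 − D
Setting this equal to −63 kJ gives D = 338 kJ/mol.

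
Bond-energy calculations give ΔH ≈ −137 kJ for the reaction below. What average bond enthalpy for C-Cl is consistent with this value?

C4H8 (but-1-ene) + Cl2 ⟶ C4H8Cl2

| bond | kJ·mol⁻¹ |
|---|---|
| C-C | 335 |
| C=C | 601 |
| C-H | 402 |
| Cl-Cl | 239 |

D(C-Cl) ≈ 321 kJ/mol

Let D be the C-Cl bond energy.
Σ(broken) = 2×335 + 8×402 + 1×601 + 1×239 = 4726
Σ(formed) = 3×335 + 2×D + 8×402 = 4221 + 2D
ΔH = Σ(broken) − Σ(formed) = (4726) − (4221 + 2D) = +505 − 2D
Setting this equal to −137 kJ gives 2D = 642, so D = 321 kJ/mol.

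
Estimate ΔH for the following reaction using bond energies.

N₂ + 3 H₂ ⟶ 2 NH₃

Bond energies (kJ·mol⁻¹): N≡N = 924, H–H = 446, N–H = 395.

ΔH ≈ −108 kJ

Bonds broken (reactants):
  H–H: 3 × 446 = 1338
  N≡N: 1 × 924 = 924
  Σ(broken) = 2262 kJ
Bonds formed (products):
  N–H: 6 × 395 = 2370
  Σ(formed) = 2370 kJ
ΔH = Σ(broken) − Σ(formed) = 2262 − 2370 = −108 kJ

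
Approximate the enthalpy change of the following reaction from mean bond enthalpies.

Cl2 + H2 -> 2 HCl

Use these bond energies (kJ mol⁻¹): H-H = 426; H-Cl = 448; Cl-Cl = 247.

ΔH ≈ −223 kJ

Bonds broken (reactants):
  Cl-Cl: 1 × 247 = 247
  H-H: 1 × 426 = 426
  Σ(broken) = 673 kJ
Bonds formed (products):
  H-Cl: 2 × 448 = 896
  Σ(formed) = 896 kJ
ΔH = Σ(broken) − Σ(formed) = 673 − 896 = −223 kJ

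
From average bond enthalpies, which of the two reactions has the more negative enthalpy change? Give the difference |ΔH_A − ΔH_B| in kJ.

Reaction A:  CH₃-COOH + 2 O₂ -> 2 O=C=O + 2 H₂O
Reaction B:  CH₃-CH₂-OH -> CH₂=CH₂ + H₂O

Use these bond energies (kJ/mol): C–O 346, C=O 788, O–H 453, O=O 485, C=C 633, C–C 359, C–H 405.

Reaction A:
  Bonds broken (reactants):
    C–C: 1 × 359 = 359
    C–H: 3 × 405 = 1215
    C–O: 1 × 346 = 346
    C=O: 1 × 788 = 788
    O–H: 1 × 453 = 453
    O=O: 2 × 485 = 970
    Σ(broken) = 4131 kJ
  Bonds formed (products):
    C=O: 4 × 788 = 3152
    O–H: 4 × 453 = 1812
    Σ(formed) = 4964 kJ
  ΔH_A = 4131 − 4964 = −833 kJ
Reaction B:
  Bonds broken (reactants):
    C–C: 1 × 359 = 359
    C–H: 5 × 405 = 2025
    C–O: 1 × 346 = 346
    O–H: 1 × 453 = 453
    Σ(broken) = 3183 kJ
  Bonds formed (products):
    C–H: 4 × 405 = 1620
    C=C: 1 × 633 = 633
    O–H: 2 × 453 = 906
    Σ(formed) = 3159 kJ
  ΔH_B = 3183 − 3159 = +24 kJ
ΔH_A − ΔH_B = −857 kJ, so reaction A has the more negative ΔH; |ΔH_A − ΔH_B| = 857 kJ.

Reaction A, by 857 kJ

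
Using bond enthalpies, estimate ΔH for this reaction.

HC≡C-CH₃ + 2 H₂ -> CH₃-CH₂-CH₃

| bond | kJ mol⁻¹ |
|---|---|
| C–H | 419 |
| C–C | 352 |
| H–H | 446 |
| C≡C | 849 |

ΔH ≈ −287 kJ

Bonds broken (reactants):
  C≡C: 1 × 849 = 849
  C–C: 1 × 352 = 352
  C–H: 4 × 419 = 1676
  H–H: 2 × 446 = 892
  Σ(broken) = 3769 kJ
Bonds formed (products):
  C–C: 2 × 352 = 704
  C–H: 8 × 419 = 3352
  Σ(formed) = 4056 kJ
ΔH = Σ(broken) − Σ(formed) = 3769 − 4056 = −287 kJ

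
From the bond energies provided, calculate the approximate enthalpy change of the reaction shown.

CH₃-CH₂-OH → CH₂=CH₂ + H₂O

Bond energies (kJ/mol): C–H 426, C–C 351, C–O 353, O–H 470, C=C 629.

ΔH ≈ +31 kJ

Bonds broken (reactants):
  C–C: 1 × 351 = 351
  C–H: 5 × 426 = 2130
  C–O: 1 × 353 = 353
  O–H: 1 × 470 = 470
  Σ(broken) = 3304 kJ
Bonds formed (products):
  C–H: 4 × 426 = 1704
  C=C: 1 × 629 = 629
  O–H: 2 × 470 = 940
  Σ(formed) = 3273 kJ
ΔH = Σ(broken) − Σ(formed) = 3304 − 3273 = +31 kJ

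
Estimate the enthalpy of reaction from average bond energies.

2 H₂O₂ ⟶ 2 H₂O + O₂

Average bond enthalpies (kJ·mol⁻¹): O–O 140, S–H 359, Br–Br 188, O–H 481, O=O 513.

ΔH ≈ −233 kJ

Bonds broken (reactants):
  O–H: 4 × 481 = 1924
  O–O: 2 × 140 = 280
  Σ(broken) = 2204 kJ
Bonds formed (products):
  O–H: 4 × 481 = 1924
  O=O: 1 × 513 = 513
  Σ(formed) = 2437 kJ
ΔH = Σ(broken) − Σ(formed) = 2204 − 2437 = −233 kJ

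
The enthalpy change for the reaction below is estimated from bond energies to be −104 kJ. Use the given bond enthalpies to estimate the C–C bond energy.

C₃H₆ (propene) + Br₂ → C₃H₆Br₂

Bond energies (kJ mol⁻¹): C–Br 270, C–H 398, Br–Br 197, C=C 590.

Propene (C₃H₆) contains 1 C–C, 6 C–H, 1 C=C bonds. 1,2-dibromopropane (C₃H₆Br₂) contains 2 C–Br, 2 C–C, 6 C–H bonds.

D(C–C) ≈ 351 kJ/mol

Let D be the C–C bond energy.
Σ(broken) = 1×197 + 1×D + 6×398 + 1×590 = 3175 + D
Σ(formed) = 2×270 + 2×D + 6×398 = 2928 + 2D
ΔH = Σ(broken) − Σ(formed) = (3175 + D) − (2928 + 2D) = +247 − D
Setting this equal to −104 kJ gives D = 351 kJ/mol.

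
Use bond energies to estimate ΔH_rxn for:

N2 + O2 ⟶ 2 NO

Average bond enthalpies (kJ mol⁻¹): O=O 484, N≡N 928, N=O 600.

ΔH ≈ +212 kJ

Bonds broken (reactants):
  N≡N: 1 × 928 = 928
  O=O: 1 × 484 = 484
  Σ(broken) = 1412 kJ
Bonds formed (products):
  N=O: 2 × 600 = 1200
  Σ(formed) = 1200 kJ
ΔH = Σ(broken) − Σ(formed) = 1412 − 1200 = +212 kJ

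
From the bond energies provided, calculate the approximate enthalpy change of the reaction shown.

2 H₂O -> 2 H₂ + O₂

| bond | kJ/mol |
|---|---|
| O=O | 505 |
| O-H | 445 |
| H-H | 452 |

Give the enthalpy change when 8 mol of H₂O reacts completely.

ΔH = +1484 kJ

Bonds broken (reactants):
  O-H: 4 × 445 = 1780
  Σ(broken) = 1780 kJ
Bonds formed (products):
  H-H: 2 × 452 = 904
  O=O: 1 × 505 = 505
  Σ(formed) = 1409 kJ
ΔH = Σ(broken) − Σ(formed) = 1780 − 1409 = +371 kJ
For 4× the reaction as written: 4 × (+371) = +1484 kJ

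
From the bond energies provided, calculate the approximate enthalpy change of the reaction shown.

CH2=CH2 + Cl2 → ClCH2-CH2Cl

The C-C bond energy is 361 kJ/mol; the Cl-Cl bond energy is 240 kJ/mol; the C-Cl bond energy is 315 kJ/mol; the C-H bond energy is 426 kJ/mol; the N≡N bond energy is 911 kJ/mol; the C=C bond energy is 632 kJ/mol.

ΔH ≈ −119 kJ

Bonds broken (reactants):
  C-H: 4 × 426 = 1704
  C=C: 1 × 632 = 632
  Cl-Cl: 1 × 240 = 240
  Σ(broken) = 2576 kJ
Bonds formed (products):
  C-C: 1 × 361 = 361
  C-Cl: 2 × 315 = 630
  C-H: 4 × 426 = 1704
  Σ(formed) = 2695 kJ
ΔH = Σ(broken) − Σ(formed) = 2576 − 2695 = −119 kJ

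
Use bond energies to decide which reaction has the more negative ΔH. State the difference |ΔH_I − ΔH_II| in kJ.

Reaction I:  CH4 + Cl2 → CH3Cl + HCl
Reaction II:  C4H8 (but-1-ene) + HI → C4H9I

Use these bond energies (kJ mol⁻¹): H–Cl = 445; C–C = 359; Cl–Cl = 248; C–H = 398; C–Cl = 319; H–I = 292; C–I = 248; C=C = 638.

Reaction I, by 43 kJ

Reaction I:
  Bonds broken (reactants):
    C–H: 4 × 398 = 1592
    Cl–Cl: 1 × 248 = 248
    Σ(broken) = 1840 kJ
  Bonds formed (products):
    C–Cl: 1 × 319 = 319
    C–H: 3 × 398 = 1194
    H–Cl: 1 × 445 = 445
    Σ(formed) = 1958 kJ
  ΔH_I = 1840 − 1958 = −118 kJ
Reaction II:
  Bonds broken (reactants):
    C–C: 2 × 359 = 718
    C–H: 8 × 398 = 3184
    C=C: 1 × 638 = 638
    H–I: 1 × 292 = 292
    Σ(broken) = 4832 kJ
  Bonds formed (products):
    C–C: 3 × 359 = 1077
    C–H: 9 × 398 = 3582
    C–I: 1 × 248 = 248
    Σ(formed) = 4907 kJ
  ΔH_II = 4832 − 4907 = −75 kJ
ΔH_I − ΔH_II = −43 kJ, so reaction I has the more negative ΔH; |ΔH_I − ΔH_II| = 43 kJ.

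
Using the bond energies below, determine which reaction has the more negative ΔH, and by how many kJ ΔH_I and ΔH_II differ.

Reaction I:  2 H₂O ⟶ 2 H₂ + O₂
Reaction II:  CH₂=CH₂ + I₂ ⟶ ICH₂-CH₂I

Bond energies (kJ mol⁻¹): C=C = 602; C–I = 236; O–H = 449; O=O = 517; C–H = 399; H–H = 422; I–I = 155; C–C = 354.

Reaction II, by 504 kJ

Reaction I:
  Bonds broken (reactants):
    O–H: 4 × 449 = 1796
    Σ(broken) = 1796 kJ
  Bonds formed (products):
    H–H: 2 × 422 = 844
    O=O: 1 × 517 = 517
    Σ(formed) = 1361 kJ
  ΔH_I = 1796 − 1361 = +435 kJ
Reaction II:
  Bonds broken (reactants):
    C–H: 4 × 399 = 1596
    C=C: 1 × 602 = 602
    I–I: 1 × 155 = 155
    Σ(broken) = 2353 kJ
  Bonds formed (products):
    C–C: 1 × 354 = 354
    C–H: 4 × 399 = 1596
    C–I: 2 × 236 = 472
    Σ(formed) = 2422 kJ
  ΔH_II = 2353 − 2422 = −69 kJ
ΔH_I − ΔH_II = +504 kJ, so reaction II has the more negative ΔH; |ΔH_I − ΔH_II| = 504 kJ.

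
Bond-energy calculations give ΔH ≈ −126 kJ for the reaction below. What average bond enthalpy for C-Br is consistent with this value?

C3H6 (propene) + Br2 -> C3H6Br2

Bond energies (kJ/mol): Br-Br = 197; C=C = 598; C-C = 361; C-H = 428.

D(C-Br) ≈ 280 kJ/mol

Let D be the C-Br bond energy.
Σ(broken) = 1×197 + 1×361 + 6×428 + 1×598 = 3724
Σ(formed) = 2×D + 2×361 + 6×428 = 3290 + 2D
ΔH = Σ(broken) − Σ(formed) = (3724) − (3290 + 2D) = +434 − 2D
Setting this equal to −126 kJ gives 2D = 560, so D = 280 kJ/mol.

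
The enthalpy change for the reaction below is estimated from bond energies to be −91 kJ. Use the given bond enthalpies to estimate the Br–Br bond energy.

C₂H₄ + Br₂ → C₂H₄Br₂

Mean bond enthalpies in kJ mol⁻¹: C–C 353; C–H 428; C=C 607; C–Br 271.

D(Br–Br) ≈ 197 kJ/mol

Let D be the Br–Br bond energy.
Σ(broken) = 1×D + 4×428 + 1×607 = 2319 + D
Σ(formed) = 2×271 + 1×353 + 4×428 = 2607
ΔH = Σ(broken) − Σ(formed) = (2319 + D) − (2607) = −288 + D
Setting this equal to −91 kJ gives D = 197 kJ/mol.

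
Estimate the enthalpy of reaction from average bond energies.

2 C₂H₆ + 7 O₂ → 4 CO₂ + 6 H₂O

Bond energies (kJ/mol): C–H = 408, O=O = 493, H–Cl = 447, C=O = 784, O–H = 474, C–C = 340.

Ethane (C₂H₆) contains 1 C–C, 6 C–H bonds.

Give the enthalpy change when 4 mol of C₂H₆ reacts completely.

Bonds broken (reactants):
  C–C: 2 × 340 = 680
  C–H: 12 × 408 = 4896
  O=O: 7 × 493 = 3451
  Σ(broken) = 9027 kJ
Bonds formed (products):
  C=O: 8 × 784 = 6272
  O–H: 12 × 474 = 5688
  Σ(formed) = 11960 kJ
ΔH = Σ(broken) − Σ(formed) = 9027 − 11960 = −2933 kJ
For 2× the reaction as written: 2 × (−2933) = −5866 kJ

ΔH = −5866 kJ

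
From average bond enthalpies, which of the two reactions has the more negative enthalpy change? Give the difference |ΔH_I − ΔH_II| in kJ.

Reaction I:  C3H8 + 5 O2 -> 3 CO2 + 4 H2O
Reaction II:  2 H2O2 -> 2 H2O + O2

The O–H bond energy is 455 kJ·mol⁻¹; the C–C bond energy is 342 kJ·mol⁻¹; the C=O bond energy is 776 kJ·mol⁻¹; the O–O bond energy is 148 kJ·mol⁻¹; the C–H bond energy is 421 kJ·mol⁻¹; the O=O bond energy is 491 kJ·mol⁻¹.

Reaction I, by 1594 kJ

Reaction I:
  Bonds broken (reactants):
    C–C: 2 × 342 = 684
    C–H: 8 × 421 = 3368
    O=O: 5 × 491 = 2455
    Σ(broken) = 6507 kJ
  Bonds formed (products):
    C=O: 6 × 776 = 4656
    O–H: 8 × 455 = 3640
    Σ(formed) = 8296 kJ
  ΔH_I = 6507 − 8296 = −1789 kJ
Reaction II:
  Bonds broken (reactants):
    O–H: 4 × 455 = 1820
    O–O: 2 × 148 = 296
    Σ(broken) = 2116 kJ
  Bonds formed (products):
    O–H: 4 × 455 = 1820
    O=O: 1 × 491 = 491
    Σ(formed) = 2311 kJ
  ΔH_II = 2116 − 2311 = −195 kJ
ΔH_I − ΔH_II = −1594 kJ, so reaction I has the more negative ΔH; |ΔH_I − ΔH_II| = 1594 kJ.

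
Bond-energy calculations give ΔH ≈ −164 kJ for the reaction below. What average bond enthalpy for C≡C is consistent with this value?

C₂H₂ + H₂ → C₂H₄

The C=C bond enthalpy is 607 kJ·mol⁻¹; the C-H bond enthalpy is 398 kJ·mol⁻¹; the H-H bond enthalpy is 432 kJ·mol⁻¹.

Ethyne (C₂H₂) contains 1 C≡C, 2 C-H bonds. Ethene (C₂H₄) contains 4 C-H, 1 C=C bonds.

D(C≡C) ≈ 807 kJ/mol

Let D be the C≡C bond energy.
Σ(broken) = 1×D + 2×398 + 1×432 = 1228 + D
Σ(formed) = 4×398 + 1×607 = 2199
ΔH = Σ(broken) − Σ(formed) = (1228 + D) − (2199) = −971 + D
Setting this equal to −164 kJ gives D = 807 kJ/mol.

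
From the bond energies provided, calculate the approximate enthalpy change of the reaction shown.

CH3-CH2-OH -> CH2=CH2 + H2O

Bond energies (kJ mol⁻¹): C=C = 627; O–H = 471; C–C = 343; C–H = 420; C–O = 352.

ΔH ≈ +17 kJ

Bonds broken (reactants):
  C–C: 1 × 343 = 343
  C–H: 5 × 420 = 2100
  C–O: 1 × 352 = 352
  O–H: 1 × 471 = 471
  Σ(broken) = 3266 kJ
Bonds formed (products):
  C–H: 4 × 420 = 1680
  C=C: 1 × 627 = 627
  O–H: 2 × 471 = 942
  Σ(formed) = 3249 kJ
ΔH = Σ(broken) − Σ(formed) = 3266 − 3249 = +17 kJ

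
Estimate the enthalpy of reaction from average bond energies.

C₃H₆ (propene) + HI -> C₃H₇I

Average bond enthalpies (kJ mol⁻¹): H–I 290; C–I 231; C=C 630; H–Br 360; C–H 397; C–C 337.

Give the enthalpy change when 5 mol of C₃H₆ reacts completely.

Bonds broken (reactants):
  C–C: 1 × 337 = 337
  C–H: 6 × 397 = 2382
  C=C: 1 × 630 = 630
  H–I: 1 × 290 = 290
  Σ(broken) = 3639 kJ
Bonds formed (products):
  C–C: 2 × 337 = 674
  C–H: 7 × 397 = 2779
  C–I: 1 × 231 = 231
  Σ(formed) = 3684 kJ
ΔH = Σ(broken) − Σ(formed) = 3639 − 3684 = −45 kJ
For 5× the reaction as written: 5 × (−45) = −225 kJ

ΔH = −225 kJ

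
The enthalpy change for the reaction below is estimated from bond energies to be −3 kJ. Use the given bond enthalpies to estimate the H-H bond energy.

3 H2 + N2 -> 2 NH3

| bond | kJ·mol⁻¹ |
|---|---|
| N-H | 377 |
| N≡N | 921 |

Let D be the H-H bond energy.
Σ(broken) = 3×D + 1×921 = 921 + 3D
Σ(formed) = 6×377 = 2262
ΔH = Σ(broken) − Σ(formed) = (921 + 3D) − (2262) = −1341 + 3D
Setting this equal to −3 kJ gives 3D = 1338, so D = 446 kJ/mol.

D(H-H) ≈ 446 kJ/mol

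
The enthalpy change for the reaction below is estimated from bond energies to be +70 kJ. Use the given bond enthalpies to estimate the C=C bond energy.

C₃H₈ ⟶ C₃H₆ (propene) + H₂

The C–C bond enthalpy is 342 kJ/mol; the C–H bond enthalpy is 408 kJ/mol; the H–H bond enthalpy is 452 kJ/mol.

Let D be the C=C bond energy.
Σ(broken) = 2×342 + 8×408 = 3948
Σ(formed) = 1×342 + 6×408 + 1×D + 1×452 = 3242 + D
ΔH = Σ(broken) − Σ(formed) = (3948) − (3242 + D) = +706 − D
Setting this equal to +70 kJ gives D = 636 kJ/mol.

D(C=C) ≈ 636 kJ/mol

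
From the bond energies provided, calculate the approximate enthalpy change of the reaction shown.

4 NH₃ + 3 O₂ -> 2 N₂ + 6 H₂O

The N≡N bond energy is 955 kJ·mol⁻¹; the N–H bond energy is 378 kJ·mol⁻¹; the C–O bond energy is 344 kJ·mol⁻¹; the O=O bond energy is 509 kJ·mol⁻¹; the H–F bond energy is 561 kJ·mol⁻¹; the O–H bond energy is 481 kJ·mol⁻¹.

ΔH ≈ −1619 kJ

Bonds broken (reactants):
  N–H: 12 × 378 = 4536
  O=O: 3 × 509 = 1527
  Σ(broken) = 6063 kJ
Bonds formed (products):
  N≡N: 2 × 955 = 1910
  O–H: 12 × 481 = 5772
  Σ(formed) = 7682 kJ
ΔH = Σ(broken) − Σ(formed) = 6063 − 7682 = −1619 kJ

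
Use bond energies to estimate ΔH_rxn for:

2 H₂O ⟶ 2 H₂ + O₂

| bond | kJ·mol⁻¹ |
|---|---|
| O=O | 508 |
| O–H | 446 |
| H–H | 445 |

Bonds broken (reactants):
  O–H: 4 × 446 = 1784
  Σ(broken) = 1784 kJ
Bonds formed (products):
  H–H: 2 × 445 = 890
  O=O: 1 × 508 = 508
  Σ(formed) = 1398 kJ
ΔH = Σ(broken) − Σ(formed) = 1784 − 1398 = +386 kJ

ΔH ≈ +386 kJ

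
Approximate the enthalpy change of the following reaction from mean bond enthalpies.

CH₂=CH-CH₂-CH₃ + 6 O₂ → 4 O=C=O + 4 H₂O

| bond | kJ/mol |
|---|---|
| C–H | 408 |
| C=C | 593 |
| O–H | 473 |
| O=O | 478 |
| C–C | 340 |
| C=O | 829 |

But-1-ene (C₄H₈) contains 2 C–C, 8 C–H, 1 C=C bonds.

ΔH ≈ −3011 kJ

Bonds broken (reactants):
  C–C: 2 × 340 = 680
  C–H: 8 × 408 = 3264
  C=C: 1 × 593 = 593
  O=O: 6 × 478 = 2868
  Σ(broken) = 7405 kJ
Bonds formed (products):
  C=O: 8 × 829 = 6632
  O–H: 8 × 473 = 3784
  Σ(formed) = 10416 kJ
ΔH = Σ(broken) − Σ(formed) = 7405 − 10416 = −3011 kJ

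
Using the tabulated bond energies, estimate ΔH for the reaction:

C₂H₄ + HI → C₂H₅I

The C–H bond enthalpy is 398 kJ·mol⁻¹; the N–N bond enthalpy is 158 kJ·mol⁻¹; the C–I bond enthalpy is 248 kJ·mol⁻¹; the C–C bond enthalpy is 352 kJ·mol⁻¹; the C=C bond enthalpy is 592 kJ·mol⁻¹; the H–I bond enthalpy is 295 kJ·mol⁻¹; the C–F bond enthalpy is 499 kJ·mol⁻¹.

ΔH ≈ −111 kJ

Bonds broken (reactants):
  C–H: 4 × 398 = 1592
  C=C: 1 × 592 = 592
  H–I: 1 × 295 = 295
  Σ(broken) = 2479 kJ
Bonds formed (products):
  C–C: 1 × 352 = 352
  C–H: 5 × 398 = 1990
  C–I: 1 × 248 = 248
  Σ(formed) = 2590 kJ
ΔH = Σ(broken) − Σ(formed) = 2479 − 2590 = −111 kJ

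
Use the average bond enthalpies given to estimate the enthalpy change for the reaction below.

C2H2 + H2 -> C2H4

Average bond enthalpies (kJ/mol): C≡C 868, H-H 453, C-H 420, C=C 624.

ΔH ≈ −143 kJ

Bonds broken (reactants):
  C≡C: 1 × 868 = 868
  C-H: 2 × 420 = 840
  H-H: 1 × 453 = 453
  Σ(broken) = 2161 kJ
Bonds formed (products):
  C-H: 4 × 420 = 1680
  C=C: 1 × 624 = 624
  Σ(formed) = 2304 kJ
ΔH = Σ(broken) − Σ(formed) = 2161 − 2304 = −143 kJ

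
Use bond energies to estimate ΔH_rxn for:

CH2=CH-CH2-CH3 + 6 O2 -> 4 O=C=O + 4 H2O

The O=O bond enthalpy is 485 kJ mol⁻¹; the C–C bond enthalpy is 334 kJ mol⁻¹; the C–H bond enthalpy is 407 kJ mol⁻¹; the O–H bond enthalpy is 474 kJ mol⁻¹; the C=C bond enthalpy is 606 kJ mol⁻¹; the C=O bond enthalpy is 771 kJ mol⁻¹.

ΔH ≈ −2520 kJ

Bonds broken (reactants):
  C–C: 2 × 334 = 668
  C–H: 8 × 407 = 3256
  C=C: 1 × 606 = 606
  O=O: 6 × 485 = 2910
  Σ(broken) = 7440 kJ
Bonds formed (products):
  C=O: 8 × 771 = 6168
  O–H: 8 × 474 = 3792
  Σ(formed) = 9960 kJ
ΔH = Σ(broken) − Σ(formed) = 7440 − 9960 = −2520 kJ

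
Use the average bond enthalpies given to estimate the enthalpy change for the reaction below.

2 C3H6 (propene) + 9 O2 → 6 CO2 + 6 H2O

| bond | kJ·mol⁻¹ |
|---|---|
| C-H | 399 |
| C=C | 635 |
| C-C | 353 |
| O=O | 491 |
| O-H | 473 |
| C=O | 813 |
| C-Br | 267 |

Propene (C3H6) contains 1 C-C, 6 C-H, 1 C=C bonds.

Bonds broken (reactants):
  C-C: 2 × 353 = 706
  C-H: 12 × 399 = 4788
  C=C: 2 × 635 = 1270
  O=O: 9 × 491 = 4419
  Σ(broken) = 11183 kJ
Bonds formed (products):
  C=O: 12 × 813 = 9756
  O-H: 12 × 473 = 5676
  Σ(formed) = 15432 kJ
ΔH = Σ(broken) − Σ(formed) = 11183 − 15432 = −4249 kJ

ΔH ≈ −4249 kJ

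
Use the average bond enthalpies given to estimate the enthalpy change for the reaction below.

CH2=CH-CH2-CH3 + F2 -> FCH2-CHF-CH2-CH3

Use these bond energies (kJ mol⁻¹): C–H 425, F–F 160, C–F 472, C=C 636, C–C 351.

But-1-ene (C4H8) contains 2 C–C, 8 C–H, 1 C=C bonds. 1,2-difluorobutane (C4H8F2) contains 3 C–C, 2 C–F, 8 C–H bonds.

Bonds broken (reactants):
  C–C: 2 × 351 = 702
  C–H: 8 × 425 = 3400
  C=C: 1 × 636 = 636
  F–F: 1 × 160 = 160
  Σ(broken) = 4898 kJ
Bonds formed (products):
  C–C: 3 × 351 = 1053
  C–F: 2 × 472 = 944
  C–H: 8 × 425 = 3400
  Σ(formed) = 5397 kJ
ΔH = Σ(broken) − Σ(formed) = 4898 − 5397 = −499 kJ

ΔH ≈ −499 kJ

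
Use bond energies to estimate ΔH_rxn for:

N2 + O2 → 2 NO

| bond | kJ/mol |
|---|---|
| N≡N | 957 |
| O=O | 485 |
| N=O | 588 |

Bonds broken (reactants):
  N≡N: 1 × 957 = 957
  O=O: 1 × 485 = 485
  Σ(broken) = 1442 kJ
Bonds formed (products):
  N=O: 2 × 588 = 1176
  Σ(formed) = 1176 kJ
ΔH = Σ(broken) − Σ(formed) = 1442 − 1176 = +266 kJ

ΔH ≈ +266 kJ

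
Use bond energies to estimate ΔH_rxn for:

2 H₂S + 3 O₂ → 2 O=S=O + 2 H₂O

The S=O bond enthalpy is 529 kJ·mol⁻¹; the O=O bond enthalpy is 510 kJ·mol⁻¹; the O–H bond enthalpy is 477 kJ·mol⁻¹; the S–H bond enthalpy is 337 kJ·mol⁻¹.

Bonds broken (reactants):
  O=O: 3 × 510 = 1530
  S–H: 4 × 337 = 1348
  Σ(broken) = 2878 kJ
Bonds formed (products):
  O–H: 4 × 477 = 1908
  S=O: 4 × 529 = 2116
  Σ(formed) = 4024 kJ
ΔH = Σ(broken) − Σ(formed) = 2878 − 4024 = −1146 kJ

ΔH ≈ −1146 kJ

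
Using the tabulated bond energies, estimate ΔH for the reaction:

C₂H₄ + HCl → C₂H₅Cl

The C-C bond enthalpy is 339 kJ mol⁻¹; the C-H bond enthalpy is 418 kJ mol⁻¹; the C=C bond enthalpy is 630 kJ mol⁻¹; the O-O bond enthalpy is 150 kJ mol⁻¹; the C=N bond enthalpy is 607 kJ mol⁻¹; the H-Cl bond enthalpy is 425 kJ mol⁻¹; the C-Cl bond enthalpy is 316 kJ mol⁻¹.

ΔH ≈ −18 kJ

Bonds broken (reactants):
  C-H: 4 × 418 = 1672
  C=C: 1 × 630 = 630
  H-Cl: 1 × 425 = 425
  Σ(broken) = 2727 kJ
Bonds formed (products):
  C-C: 1 × 339 = 339
  C-Cl: 1 × 316 = 316
  C-H: 5 × 418 = 2090
  Σ(formed) = 2745 kJ
ΔH = Σ(broken) − Σ(formed) = 2727 − 2745 = −18 kJ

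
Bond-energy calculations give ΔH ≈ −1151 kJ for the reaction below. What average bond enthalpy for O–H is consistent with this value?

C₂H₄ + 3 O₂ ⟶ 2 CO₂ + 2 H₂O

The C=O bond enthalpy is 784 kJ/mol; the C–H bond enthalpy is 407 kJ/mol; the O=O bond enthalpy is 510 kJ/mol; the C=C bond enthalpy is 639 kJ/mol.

D(O–H) ≈ 453 kJ/mol

Let D be the O–H bond energy.
Σ(broken) = 4×407 + 1×639 + 3×510 = 3797
Σ(formed) = 4×784 + 4×D = 3136 + 4D
ΔH = Σ(broken) − Σ(formed) = (3797) − (3136 + 4D) = +661 − 4D
Setting this equal to −1151 kJ gives 4D = 1812, so D = 453 kJ/mol.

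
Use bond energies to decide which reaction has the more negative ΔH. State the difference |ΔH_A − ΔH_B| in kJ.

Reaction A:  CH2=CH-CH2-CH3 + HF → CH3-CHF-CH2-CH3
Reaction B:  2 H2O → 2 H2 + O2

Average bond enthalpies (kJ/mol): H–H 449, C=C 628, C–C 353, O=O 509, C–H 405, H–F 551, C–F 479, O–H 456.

Reaction A:
  Bonds broken (reactants):
    C–C: 2 × 353 = 706
    C–H: 8 × 405 = 3240
    C=C: 1 × 628 = 628
    H–F: 1 × 551 = 551
    Σ(broken) = 5125 kJ
  Bonds formed (products):
    C–C: 3 × 353 = 1059
    C–F: 1 × 479 = 479
    C–H: 9 × 405 = 3645
    Σ(formed) = 5183 kJ
  ΔH_A = 5125 − 5183 = −58 kJ
Reaction B:
  Bonds broken (reactants):
    O–H: 4 × 456 = 1824
    Σ(broken) = 1824 kJ
  Bonds formed (products):
    H–H: 2 × 449 = 898
    O=O: 1 × 509 = 509
    Σ(formed) = 1407 kJ
  ΔH_B = 1824 − 1407 = +417 kJ
ΔH_A − ΔH_B = −475 kJ, so reaction A has the more negative ΔH; |ΔH_A − ΔH_B| = 475 kJ.

Reaction A, by 475 kJ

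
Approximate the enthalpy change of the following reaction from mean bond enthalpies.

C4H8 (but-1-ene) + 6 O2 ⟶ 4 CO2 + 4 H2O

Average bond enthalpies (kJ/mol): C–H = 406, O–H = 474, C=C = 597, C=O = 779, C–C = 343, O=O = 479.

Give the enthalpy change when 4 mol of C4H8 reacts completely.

Bonds broken (reactants):
  C–C: 2 × 343 = 686
  C–H: 8 × 406 = 3248
  C=C: 1 × 597 = 597
  O=O: 6 × 479 = 2874
  Σ(broken) = 7405 kJ
Bonds formed (products):
  C=O: 8 × 779 = 6232
  O–H: 8 × 474 = 3792
  Σ(formed) = 10024 kJ
ΔH = Σ(broken) − Σ(formed) = 7405 − 10024 = −2619 kJ
For 4× the reaction as written: 4 × (−2619) = −10476 kJ

ΔH = −10476 kJ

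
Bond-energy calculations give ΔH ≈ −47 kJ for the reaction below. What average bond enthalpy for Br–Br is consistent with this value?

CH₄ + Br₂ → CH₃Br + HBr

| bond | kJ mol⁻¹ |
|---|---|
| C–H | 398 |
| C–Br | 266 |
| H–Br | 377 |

Let D be the Br–Br bond energy.
Σ(broken) = 1×D + 4×398 = 1592 + D
Σ(formed) = 1×266 + 3×398 + 1×377 = 1837
ΔH = Σ(broken) − Σ(formed) = (1592 + D) − (1837) = −245 + D
Setting this equal to −47 kJ gives D = 198 kJ/mol.

D(Br–Br) ≈ 198 kJ/mol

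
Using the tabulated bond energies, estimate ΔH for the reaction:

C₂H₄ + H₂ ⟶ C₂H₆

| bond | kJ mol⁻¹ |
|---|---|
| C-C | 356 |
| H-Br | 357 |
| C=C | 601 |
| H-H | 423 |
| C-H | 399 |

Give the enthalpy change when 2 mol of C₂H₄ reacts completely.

Bonds broken (reactants):
  C-H: 4 × 399 = 1596
  C=C: 1 × 601 = 601
  H-H: 1 × 423 = 423
  Σ(broken) = 2620 kJ
Bonds formed (products):
  C-C: 1 × 356 = 356
  C-H: 6 × 399 = 2394
  Σ(formed) = 2750 kJ
ΔH = Σ(broken) − Σ(formed) = 2620 − 2750 = −130 kJ
For 2× the reaction as written: 2 × (−130) = −260 kJ

ΔH = −260 kJ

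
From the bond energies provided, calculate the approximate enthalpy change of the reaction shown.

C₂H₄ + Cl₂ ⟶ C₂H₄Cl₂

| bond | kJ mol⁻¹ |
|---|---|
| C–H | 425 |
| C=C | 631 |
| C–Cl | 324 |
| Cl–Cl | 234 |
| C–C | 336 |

Bonds broken (reactants):
  C–H: 4 × 425 = 1700
  C=C: 1 × 631 = 631
  Cl–Cl: 1 × 234 = 234
  Σ(broken) = 2565 kJ
Bonds formed (products):
  C–C: 1 × 336 = 336
  C–Cl: 2 × 324 = 648
  C–H: 4 × 425 = 1700
  Σ(formed) = 2684 kJ
ΔH = Σ(broken) − Σ(formed) = 2565 − 2684 = −119 kJ

ΔH ≈ −119 kJ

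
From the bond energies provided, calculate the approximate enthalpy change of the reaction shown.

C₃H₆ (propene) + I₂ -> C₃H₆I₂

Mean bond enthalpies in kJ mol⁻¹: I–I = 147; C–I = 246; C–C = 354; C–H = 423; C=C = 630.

ΔH ≈ −69 kJ

Bonds broken (reactants):
  C–C: 1 × 354 = 354
  C–H: 6 × 423 = 2538
  C=C: 1 × 630 = 630
  I–I: 1 × 147 = 147
  Σ(broken) = 3669 kJ
Bonds formed (products):
  C–C: 2 × 354 = 708
  C–H: 6 × 423 = 2538
  C–I: 2 × 246 = 492
  Σ(formed) = 3738 kJ
ΔH = Σ(broken) − Σ(formed) = 3669 − 3738 = −69 kJ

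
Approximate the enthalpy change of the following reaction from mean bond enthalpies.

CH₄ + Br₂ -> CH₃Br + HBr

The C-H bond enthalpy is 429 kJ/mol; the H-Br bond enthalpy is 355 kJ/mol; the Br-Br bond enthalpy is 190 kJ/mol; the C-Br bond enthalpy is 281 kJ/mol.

ΔH ≈ −17 kJ

Bonds broken (reactants):
  Br-Br: 1 × 190 = 190
  C-H: 4 × 429 = 1716
  Σ(broken) = 1906 kJ
Bonds formed (products):
  C-Br: 1 × 281 = 281
  C-H: 3 × 429 = 1287
  H-Br: 1 × 355 = 355
  Σ(formed) = 1923 kJ
ΔH = Σ(broken) − Σ(formed) = 1906 − 1923 = −17 kJ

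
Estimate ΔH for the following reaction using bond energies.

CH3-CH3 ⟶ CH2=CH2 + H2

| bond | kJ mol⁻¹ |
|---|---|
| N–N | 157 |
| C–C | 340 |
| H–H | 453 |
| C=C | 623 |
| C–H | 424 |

ΔH ≈ +112 kJ

Bonds broken (reactants):
  C–C: 1 × 340 = 340
  C–H: 6 × 424 = 2544
  Σ(broken) = 2884 kJ
Bonds formed (products):
  C–H: 4 × 424 = 1696
  C=C: 1 × 623 = 623
  H–H: 1 × 453 = 453
  Σ(formed) = 2772 kJ
ΔH = Σ(broken) − Σ(formed) = 2884 − 2772 = +112 kJ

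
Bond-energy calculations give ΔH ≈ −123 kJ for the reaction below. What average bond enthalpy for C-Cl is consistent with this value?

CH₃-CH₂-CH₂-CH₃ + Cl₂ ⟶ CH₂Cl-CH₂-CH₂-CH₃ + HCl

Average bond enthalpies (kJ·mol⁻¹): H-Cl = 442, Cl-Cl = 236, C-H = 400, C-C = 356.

D(C-Cl) ≈ 317 kJ/mol

Let D be the C-Cl bond energy.
Σ(broken) = 3×356 + 10×400 + 1×236 = 5304
Σ(formed) = 3×356 + 1×D + 9×400 + 1×442 = 5110 + D
ΔH = Σ(broken) − Σ(formed) = (5304) − (5110 + D) = +194 − D
Setting this equal to −123 kJ gives D = 317 kJ/mol.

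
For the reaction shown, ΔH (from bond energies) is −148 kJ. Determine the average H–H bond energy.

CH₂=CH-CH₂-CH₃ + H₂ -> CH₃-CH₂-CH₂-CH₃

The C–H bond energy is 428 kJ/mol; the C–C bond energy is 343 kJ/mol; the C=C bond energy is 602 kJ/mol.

D(H–H) ≈ 449 kJ/mol

Let D be the H–H bond energy.
Σ(broken) = 2×343 + 8×428 + 1×602 + 1×D = 4712 + D
Σ(formed) = 3×343 + 10×428 = 5309
ΔH = Σ(broken) − Σ(formed) = (4712 + D) − (5309) = −597 + D
Setting this equal to −148 kJ gives D = 449 kJ/mol.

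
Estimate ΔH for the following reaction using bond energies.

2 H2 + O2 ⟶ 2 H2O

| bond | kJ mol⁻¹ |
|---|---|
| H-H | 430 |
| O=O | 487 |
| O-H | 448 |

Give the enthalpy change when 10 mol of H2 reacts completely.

Bonds broken (reactants):
  H-H: 2 × 430 = 860
  O=O: 1 × 487 = 487
  Σ(broken) = 1347 kJ
Bonds formed (products):
  O-H: 4 × 448 = 1792
  Σ(formed) = 1792 kJ
ΔH = Σ(broken) − Σ(formed) = 1347 − 1792 = −445 kJ
For 5× the reaction as written: 5 × (−445) = −2225 kJ

ΔH = −2225 kJ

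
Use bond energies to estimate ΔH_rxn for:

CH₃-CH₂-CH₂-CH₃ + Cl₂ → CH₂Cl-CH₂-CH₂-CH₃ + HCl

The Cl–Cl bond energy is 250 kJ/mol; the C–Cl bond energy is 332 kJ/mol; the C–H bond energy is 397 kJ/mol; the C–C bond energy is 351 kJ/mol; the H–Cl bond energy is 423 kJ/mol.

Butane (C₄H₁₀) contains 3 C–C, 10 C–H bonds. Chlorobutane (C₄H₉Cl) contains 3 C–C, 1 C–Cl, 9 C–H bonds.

ΔH ≈ −108 kJ

Bonds broken (reactants):
  C–C: 3 × 351 = 1053
  C–H: 10 × 397 = 3970
  Cl–Cl: 1 × 250 = 250
  Σ(broken) = 5273 kJ
Bonds formed (products):
  C–C: 3 × 351 = 1053
  C–Cl: 1 × 332 = 332
  C–H: 9 × 397 = 3573
  H–Cl: 1 × 423 = 423
  Σ(formed) = 5381 kJ
ΔH = Σ(broken) − Σ(formed) = 5273 − 5381 = −108 kJ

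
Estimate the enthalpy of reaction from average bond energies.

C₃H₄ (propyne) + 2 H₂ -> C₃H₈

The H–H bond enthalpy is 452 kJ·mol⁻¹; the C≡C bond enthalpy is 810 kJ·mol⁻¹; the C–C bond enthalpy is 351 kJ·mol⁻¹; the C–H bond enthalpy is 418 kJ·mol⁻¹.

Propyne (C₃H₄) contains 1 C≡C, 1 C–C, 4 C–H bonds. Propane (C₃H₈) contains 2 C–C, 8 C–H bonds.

ΔH ≈ −309 kJ

Bonds broken (reactants):
  C≡C: 1 × 810 = 810
  C–C: 1 × 351 = 351
  C–H: 4 × 418 = 1672
  H–H: 2 × 452 = 904
  Σ(broken) = 3737 kJ
Bonds formed (products):
  C–C: 2 × 351 = 702
  C–H: 8 × 418 = 3344
  Σ(formed) = 4046 kJ
ΔH = Σ(broken) − Σ(formed) = 3737 − 4046 = −309 kJ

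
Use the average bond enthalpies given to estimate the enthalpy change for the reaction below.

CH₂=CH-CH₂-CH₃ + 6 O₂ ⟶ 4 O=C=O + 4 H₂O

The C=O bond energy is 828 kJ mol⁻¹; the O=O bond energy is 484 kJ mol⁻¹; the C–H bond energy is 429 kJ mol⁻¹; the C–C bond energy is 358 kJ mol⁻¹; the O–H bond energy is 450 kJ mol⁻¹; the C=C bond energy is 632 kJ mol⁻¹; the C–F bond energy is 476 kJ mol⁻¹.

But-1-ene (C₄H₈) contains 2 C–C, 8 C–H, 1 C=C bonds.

ΔH ≈ −2540 kJ

Bonds broken (reactants):
  C–C: 2 × 358 = 716
  C–H: 8 × 429 = 3432
  C=C: 1 × 632 = 632
  O=O: 6 × 484 = 2904
  Σ(broken) = 7684 kJ
Bonds formed (products):
  C=O: 8 × 828 = 6624
  O–H: 8 × 450 = 3600
  Σ(formed) = 10224 kJ
ΔH = Σ(broken) − Σ(formed) = 7684 − 10224 = −2540 kJ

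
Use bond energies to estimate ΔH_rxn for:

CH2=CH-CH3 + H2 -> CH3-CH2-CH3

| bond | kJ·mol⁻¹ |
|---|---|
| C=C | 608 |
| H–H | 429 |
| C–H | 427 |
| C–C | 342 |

Bonds broken (reactants):
  C–C: 1 × 342 = 342
  C–H: 6 × 427 = 2562
  C=C: 1 × 608 = 608
  H–H: 1 × 429 = 429
  Σ(broken) = 3941 kJ
Bonds formed (products):
  C–C: 2 × 342 = 684
  C–H: 8 × 427 = 3416
  Σ(formed) = 4100 kJ
ΔH = Σ(broken) − Σ(formed) = 3941 − 4100 = −159 kJ

ΔH ≈ −159 kJ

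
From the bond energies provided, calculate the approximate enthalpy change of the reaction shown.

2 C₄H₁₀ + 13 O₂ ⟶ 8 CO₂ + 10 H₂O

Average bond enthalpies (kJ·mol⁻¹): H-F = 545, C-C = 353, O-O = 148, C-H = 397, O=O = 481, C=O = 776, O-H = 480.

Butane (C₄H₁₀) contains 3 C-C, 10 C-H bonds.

Bonds broken (reactants):
  C-C: 6 × 353 = 2118
  C-H: 20 × 397 = 7940
  O=O: 13 × 481 = 6253
  Σ(broken) = 16311 kJ
Bonds formed (products):
  C=O: 16 × 776 = 12416
  O-H: 20 × 480 = 9600
  Σ(formed) = 22016 kJ
ΔH = Σ(broken) − Σ(formed) = 16311 − 22016 = −5705 kJ

ΔH ≈ −5705 kJ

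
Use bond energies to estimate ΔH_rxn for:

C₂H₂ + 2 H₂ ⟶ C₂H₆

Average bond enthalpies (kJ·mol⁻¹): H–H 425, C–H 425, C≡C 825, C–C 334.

ΔH ≈ −359 kJ

Bonds broken (reactants):
  C≡C: 1 × 825 = 825
  C–H: 2 × 425 = 850
  H–H: 2 × 425 = 850
  Σ(broken) = 2525 kJ
Bonds formed (products):
  C–C: 1 × 334 = 334
  C–H: 6 × 425 = 2550
  Σ(formed) = 2884 kJ
ΔH = Σ(broken) − Σ(formed) = 2525 − 2884 = −359 kJ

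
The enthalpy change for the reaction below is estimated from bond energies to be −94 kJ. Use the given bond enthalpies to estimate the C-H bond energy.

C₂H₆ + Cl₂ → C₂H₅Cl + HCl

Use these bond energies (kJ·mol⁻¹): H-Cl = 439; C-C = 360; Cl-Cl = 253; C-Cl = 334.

Let D be the C-H bond energy.
Σ(broken) = 1×360 + 6×D + 1×253 = 613 + 6D
Σ(formed) = 1×360 + 1×334 + 5×D + 1×439 = 1133 + 5D
ΔH = Σ(broken) − Σ(formed) = (613 + 6D) − (1133 + 5D) = −520 + D
Setting this equal to −94 kJ gives D = 426 kJ/mol.

D(C-H) ≈ 426 kJ/mol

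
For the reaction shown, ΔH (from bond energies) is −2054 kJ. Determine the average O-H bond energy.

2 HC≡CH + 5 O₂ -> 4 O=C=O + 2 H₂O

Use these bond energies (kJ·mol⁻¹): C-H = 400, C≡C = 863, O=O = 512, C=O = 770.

D(O-H) ≈ 445 kJ/mol

Let D be the O-H bond energy.
Σ(broken) = 2×863 + 4×400 + 5×512 = 5886
Σ(formed) = 8×770 + 4×D = 6160 + 4D
ΔH = Σ(broken) − Σ(formed) = (5886) − (6160 + 4D) = −274 − 4D
Setting this equal to −2054 kJ gives 4D = 1780, so D = 445 kJ/mol.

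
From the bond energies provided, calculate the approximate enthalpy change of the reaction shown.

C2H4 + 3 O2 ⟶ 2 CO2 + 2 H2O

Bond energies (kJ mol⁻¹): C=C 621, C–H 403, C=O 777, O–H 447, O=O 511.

ΔH ≈ −1130 kJ

Bonds broken (reactants):
  C–H: 4 × 403 = 1612
  C=C: 1 × 621 = 621
  O=O: 3 × 511 = 1533
  Σ(broken) = 3766 kJ
Bonds formed (products):
  C=O: 4 × 777 = 3108
  O–H: 4 × 447 = 1788
  Σ(formed) = 4896 kJ
ΔH = Σ(broken) − Σ(formed) = 3766 − 4896 = −1130 kJ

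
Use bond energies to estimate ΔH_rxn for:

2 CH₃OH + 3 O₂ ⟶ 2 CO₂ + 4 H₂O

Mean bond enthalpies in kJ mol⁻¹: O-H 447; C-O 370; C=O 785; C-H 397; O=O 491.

Bonds broken (reactants):
  C-H: 6 × 397 = 2382
  C-O: 2 × 370 = 740
  O-H: 2 × 447 = 894
  O=O: 3 × 491 = 1473
  Σ(broken) = 5489 kJ
Bonds formed (products):
  C=O: 4 × 785 = 3140
  O-H: 8 × 447 = 3576
  Σ(formed) = 6716 kJ
ΔH = Σ(broken) − Σ(formed) = 5489 − 6716 = −1227 kJ

ΔH ≈ −1227 kJ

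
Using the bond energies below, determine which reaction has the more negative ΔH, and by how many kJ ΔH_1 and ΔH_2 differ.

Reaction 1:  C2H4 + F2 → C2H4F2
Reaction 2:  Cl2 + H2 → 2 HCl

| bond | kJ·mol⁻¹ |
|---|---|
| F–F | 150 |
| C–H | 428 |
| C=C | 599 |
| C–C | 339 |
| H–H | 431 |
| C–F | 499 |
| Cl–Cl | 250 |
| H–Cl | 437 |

Reaction 1, by 395 kJ

Reaction 1:
  Bonds broken (reactants):
    C–H: 4 × 428 = 1712
    C=C: 1 × 599 = 599
    F–F: 1 × 150 = 150
    Σ(broken) = 2461 kJ
  Bonds formed (products):
    C–C: 1 × 339 = 339
    C–F: 2 × 499 = 998
    C–H: 4 × 428 = 1712
    Σ(formed) = 3049 kJ
  ΔH_1 = 2461 − 3049 = −588 kJ
Reaction 2:
  Bonds broken (reactants):
    Cl–Cl: 1 × 250 = 250
    H–H: 1 × 431 = 431
    Σ(broken) = 681 kJ
  Bonds formed (products):
    H–Cl: 2 × 437 = 874
    Σ(formed) = 874 kJ
  ΔH_2 = 681 − 874 = −193 kJ
ΔH_1 − ΔH_2 = −395 kJ, so reaction 1 has the more negative ΔH; |ΔH_1 − ΔH_2| = 395 kJ.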